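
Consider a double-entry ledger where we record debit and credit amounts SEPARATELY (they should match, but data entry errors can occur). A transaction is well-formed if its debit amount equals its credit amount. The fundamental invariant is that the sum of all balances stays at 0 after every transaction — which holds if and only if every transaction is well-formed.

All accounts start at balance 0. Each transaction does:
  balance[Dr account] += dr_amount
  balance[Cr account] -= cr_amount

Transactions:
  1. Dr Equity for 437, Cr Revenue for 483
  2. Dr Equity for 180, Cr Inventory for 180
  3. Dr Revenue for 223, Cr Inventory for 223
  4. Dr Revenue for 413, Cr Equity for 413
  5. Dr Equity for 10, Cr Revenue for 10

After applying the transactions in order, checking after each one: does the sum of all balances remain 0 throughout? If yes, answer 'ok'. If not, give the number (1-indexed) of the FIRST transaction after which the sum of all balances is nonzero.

After txn 1: dr=437 cr=483 sum_balances=-46
After txn 2: dr=180 cr=180 sum_balances=-46
After txn 3: dr=223 cr=223 sum_balances=-46
After txn 4: dr=413 cr=413 sum_balances=-46
After txn 5: dr=10 cr=10 sum_balances=-46

Answer: 1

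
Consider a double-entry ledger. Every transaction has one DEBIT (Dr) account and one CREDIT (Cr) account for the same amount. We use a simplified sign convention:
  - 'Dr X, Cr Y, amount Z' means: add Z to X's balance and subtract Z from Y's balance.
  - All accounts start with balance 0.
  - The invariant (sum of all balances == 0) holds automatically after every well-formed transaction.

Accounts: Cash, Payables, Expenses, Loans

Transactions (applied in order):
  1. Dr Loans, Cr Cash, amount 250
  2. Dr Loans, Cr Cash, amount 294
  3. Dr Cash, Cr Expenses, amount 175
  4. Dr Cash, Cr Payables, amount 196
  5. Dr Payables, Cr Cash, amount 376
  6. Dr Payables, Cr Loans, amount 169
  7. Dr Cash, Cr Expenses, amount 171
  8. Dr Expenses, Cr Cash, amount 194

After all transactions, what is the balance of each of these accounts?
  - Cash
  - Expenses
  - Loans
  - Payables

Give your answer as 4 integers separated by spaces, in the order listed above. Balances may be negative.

After txn 1 (Dr Loans, Cr Cash, amount 250): Cash=-250 Loans=250
After txn 2 (Dr Loans, Cr Cash, amount 294): Cash=-544 Loans=544
After txn 3 (Dr Cash, Cr Expenses, amount 175): Cash=-369 Expenses=-175 Loans=544
After txn 4 (Dr Cash, Cr Payables, amount 196): Cash=-173 Expenses=-175 Loans=544 Payables=-196
After txn 5 (Dr Payables, Cr Cash, amount 376): Cash=-549 Expenses=-175 Loans=544 Payables=180
After txn 6 (Dr Payables, Cr Loans, amount 169): Cash=-549 Expenses=-175 Loans=375 Payables=349
After txn 7 (Dr Cash, Cr Expenses, amount 171): Cash=-378 Expenses=-346 Loans=375 Payables=349
After txn 8 (Dr Expenses, Cr Cash, amount 194): Cash=-572 Expenses=-152 Loans=375 Payables=349

Answer: -572 -152 375 349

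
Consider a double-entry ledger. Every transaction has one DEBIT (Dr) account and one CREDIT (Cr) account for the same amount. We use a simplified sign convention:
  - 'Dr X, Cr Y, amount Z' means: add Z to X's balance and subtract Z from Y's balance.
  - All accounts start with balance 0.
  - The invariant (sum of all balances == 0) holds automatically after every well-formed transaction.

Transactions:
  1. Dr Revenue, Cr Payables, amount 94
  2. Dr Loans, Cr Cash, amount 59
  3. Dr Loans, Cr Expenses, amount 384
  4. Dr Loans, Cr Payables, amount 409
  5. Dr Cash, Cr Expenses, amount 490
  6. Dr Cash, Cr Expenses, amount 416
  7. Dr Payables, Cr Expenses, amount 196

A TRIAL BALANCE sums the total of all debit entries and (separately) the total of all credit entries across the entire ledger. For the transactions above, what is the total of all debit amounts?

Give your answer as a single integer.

Answer: 2048

Derivation:
Txn 1: debit+=94
Txn 2: debit+=59
Txn 3: debit+=384
Txn 4: debit+=409
Txn 5: debit+=490
Txn 6: debit+=416
Txn 7: debit+=196
Total debits = 2048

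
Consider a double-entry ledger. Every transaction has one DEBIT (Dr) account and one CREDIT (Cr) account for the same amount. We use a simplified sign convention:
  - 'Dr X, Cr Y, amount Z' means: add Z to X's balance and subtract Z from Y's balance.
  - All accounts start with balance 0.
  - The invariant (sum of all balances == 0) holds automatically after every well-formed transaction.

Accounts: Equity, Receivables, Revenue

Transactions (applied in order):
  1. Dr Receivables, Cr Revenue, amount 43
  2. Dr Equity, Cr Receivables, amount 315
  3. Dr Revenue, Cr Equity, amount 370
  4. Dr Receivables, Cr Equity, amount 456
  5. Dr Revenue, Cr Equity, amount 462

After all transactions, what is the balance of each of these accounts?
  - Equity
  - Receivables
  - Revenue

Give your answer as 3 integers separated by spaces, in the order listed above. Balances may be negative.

Answer: -973 184 789

Derivation:
After txn 1 (Dr Receivables, Cr Revenue, amount 43): Receivables=43 Revenue=-43
After txn 2 (Dr Equity, Cr Receivables, amount 315): Equity=315 Receivables=-272 Revenue=-43
After txn 3 (Dr Revenue, Cr Equity, amount 370): Equity=-55 Receivables=-272 Revenue=327
After txn 4 (Dr Receivables, Cr Equity, amount 456): Equity=-511 Receivables=184 Revenue=327
After txn 5 (Dr Revenue, Cr Equity, amount 462): Equity=-973 Receivables=184 Revenue=789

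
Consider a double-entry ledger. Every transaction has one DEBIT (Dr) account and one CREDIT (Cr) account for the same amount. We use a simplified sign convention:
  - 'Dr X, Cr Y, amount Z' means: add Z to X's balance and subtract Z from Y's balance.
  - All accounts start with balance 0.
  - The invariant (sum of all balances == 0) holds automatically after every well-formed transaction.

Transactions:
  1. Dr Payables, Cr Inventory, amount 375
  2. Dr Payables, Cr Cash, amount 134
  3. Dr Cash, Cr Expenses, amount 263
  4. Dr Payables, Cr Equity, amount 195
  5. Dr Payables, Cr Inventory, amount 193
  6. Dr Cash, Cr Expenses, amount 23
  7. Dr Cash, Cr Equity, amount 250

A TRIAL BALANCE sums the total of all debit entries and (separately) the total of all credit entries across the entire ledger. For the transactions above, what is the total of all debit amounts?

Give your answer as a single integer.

Txn 1: debit+=375
Txn 2: debit+=134
Txn 3: debit+=263
Txn 4: debit+=195
Txn 5: debit+=193
Txn 6: debit+=23
Txn 7: debit+=250
Total debits = 1433

Answer: 1433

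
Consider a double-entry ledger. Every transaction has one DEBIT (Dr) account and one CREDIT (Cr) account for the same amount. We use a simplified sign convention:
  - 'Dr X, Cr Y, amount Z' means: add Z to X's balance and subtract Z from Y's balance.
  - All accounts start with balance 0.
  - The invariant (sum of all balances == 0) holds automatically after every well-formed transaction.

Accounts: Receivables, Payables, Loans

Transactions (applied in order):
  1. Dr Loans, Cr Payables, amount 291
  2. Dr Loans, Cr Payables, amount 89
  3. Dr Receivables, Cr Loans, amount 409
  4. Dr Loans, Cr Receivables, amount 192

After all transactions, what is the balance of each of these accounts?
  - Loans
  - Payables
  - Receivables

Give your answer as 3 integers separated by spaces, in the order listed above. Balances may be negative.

Answer: 163 -380 217

Derivation:
After txn 1 (Dr Loans, Cr Payables, amount 291): Loans=291 Payables=-291
After txn 2 (Dr Loans, Cr Payables, amount 89): Loans=380 Payables=-380
After txn 3 (Dr Receivables, Cr Loans, amount 409): Loans=-29 Payables=-380 Receivables=409
After txn 4 (Dr Loans, Cr Receivables, amount 192): Loans=163 Payables=-380 Receivables=217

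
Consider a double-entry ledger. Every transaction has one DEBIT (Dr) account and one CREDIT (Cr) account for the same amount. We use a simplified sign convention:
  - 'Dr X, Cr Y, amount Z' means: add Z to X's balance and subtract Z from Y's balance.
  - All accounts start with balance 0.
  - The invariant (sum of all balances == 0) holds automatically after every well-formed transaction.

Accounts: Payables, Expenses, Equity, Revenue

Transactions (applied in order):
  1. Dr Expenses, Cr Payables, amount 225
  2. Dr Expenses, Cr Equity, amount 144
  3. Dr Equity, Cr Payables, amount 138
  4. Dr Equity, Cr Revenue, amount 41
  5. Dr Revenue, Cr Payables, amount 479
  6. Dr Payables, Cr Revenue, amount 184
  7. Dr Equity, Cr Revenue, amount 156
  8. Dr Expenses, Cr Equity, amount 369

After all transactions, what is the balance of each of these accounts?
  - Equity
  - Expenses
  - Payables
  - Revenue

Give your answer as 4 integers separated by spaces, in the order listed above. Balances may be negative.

After txn 1 (Dr Expenses, Cr Payables, amount 225): Expenses=225 Payables=-225
After txn 2 (Dr Expenses, Cr Equity, amount 144): Equity=-144 Expenses=369 Payables=-225
After txn 3 (Dr Equity, Cr Payables, amount 138): Equity=-6 Expenses=369 Payables=-363
After txn 4 (Dr Equity, Cr Revenue, amount 41): Equity=35 Expenses=369 Payables=-363 Revenue=-41
After txn 5 (Dr Revenue, Cr Payables, amount 479): Equity=35 Expenses=369 Payables=-842 Revenue=438
After txn 6 (Dr Payables, Cr Revenue, amount 184): Equity=35 Expenses=369 Payables=-658 Revenue=254
After txn 7 (Dr Equity, Cr Revenue, amount 156): Equity=191 Expenses=369 Payables=-658 Revenue=98
After txn 8 (Dr Expenses, Cr Equity, amount 369): Equity=-178 Expenses=738 Payables=-658 Revenue=98

Answer: -178 738 -658 98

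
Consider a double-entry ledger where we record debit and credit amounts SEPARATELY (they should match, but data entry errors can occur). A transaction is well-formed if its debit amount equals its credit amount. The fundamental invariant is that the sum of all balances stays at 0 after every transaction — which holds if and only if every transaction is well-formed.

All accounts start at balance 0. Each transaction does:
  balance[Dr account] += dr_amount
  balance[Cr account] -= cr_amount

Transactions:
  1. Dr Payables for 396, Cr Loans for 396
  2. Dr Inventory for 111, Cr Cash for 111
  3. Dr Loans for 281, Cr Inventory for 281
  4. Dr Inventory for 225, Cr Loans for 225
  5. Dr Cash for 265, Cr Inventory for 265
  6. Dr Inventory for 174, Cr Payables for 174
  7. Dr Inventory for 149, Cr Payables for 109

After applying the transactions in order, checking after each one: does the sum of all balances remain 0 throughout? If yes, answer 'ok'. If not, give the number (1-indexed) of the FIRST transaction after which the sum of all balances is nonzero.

Answer: 7

Derivation:
After txn 1: dr=396 cr=396 sum_balances=0
After txn 2: dr=111 cr=111 sum_balances=0
After txn 3: dr=281 cr=281 sum_balances=0
After txn 4: dr=225 cr=225 sum_balances=0
After txn 5: dr=265 cr=265 sum_balances=0
After txn 6: dr=174 cr=174 sum_balances=0
After txn 7: dr=149 cr=109 sum_balances=40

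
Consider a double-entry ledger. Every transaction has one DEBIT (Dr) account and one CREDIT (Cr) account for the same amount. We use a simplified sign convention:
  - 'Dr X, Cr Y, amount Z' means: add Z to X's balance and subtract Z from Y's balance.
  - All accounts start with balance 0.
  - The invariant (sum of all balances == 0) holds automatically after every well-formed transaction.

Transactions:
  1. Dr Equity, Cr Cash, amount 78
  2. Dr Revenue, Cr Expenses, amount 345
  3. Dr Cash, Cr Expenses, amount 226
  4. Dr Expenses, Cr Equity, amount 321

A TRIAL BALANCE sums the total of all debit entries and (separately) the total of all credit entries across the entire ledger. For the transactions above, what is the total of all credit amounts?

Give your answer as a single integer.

Answer: 970

Derivation:
Txn 1: credit+=78
Txn 2: credit+=345
Txn 3: credit+=226
Txn 4: credit+=321
Total credits = 970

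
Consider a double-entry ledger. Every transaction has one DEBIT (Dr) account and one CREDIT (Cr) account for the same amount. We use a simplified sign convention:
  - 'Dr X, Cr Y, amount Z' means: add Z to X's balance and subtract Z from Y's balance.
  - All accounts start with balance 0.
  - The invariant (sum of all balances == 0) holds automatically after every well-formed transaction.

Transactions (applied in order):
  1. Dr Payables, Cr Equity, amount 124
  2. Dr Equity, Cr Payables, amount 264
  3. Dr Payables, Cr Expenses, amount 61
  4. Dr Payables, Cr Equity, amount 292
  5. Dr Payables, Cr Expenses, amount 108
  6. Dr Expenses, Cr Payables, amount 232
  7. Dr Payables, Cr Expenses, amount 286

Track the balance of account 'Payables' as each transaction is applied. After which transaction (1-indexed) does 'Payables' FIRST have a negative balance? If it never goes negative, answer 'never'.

Answer: 2

Derivation:
After txn 1: Payables=124
After txn 2: Payables=-140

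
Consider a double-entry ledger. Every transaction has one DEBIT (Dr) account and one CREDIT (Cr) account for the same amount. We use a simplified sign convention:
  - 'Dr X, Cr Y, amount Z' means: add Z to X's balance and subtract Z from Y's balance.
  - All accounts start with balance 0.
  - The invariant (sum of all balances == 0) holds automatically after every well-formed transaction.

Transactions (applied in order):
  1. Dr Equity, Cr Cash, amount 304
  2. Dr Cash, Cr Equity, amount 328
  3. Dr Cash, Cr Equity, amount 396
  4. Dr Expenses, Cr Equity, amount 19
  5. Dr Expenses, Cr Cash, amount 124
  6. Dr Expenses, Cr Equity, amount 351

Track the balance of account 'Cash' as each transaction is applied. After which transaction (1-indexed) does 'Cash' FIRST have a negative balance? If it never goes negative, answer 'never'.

Answer: 1

Derivation:
After txn 1: Cash=-304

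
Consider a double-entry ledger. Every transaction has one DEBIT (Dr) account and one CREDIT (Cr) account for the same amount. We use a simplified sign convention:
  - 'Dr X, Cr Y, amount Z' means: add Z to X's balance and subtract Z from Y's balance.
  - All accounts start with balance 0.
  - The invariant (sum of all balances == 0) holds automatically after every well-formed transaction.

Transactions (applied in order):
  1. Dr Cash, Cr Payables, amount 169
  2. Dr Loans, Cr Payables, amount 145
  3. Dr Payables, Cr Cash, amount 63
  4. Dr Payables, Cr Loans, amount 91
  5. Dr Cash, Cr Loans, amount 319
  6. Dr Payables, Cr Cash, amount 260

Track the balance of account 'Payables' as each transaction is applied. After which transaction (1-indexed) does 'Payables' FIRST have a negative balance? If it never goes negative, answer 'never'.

Answer: 1

Derivation:
After txn 1: Payables=-169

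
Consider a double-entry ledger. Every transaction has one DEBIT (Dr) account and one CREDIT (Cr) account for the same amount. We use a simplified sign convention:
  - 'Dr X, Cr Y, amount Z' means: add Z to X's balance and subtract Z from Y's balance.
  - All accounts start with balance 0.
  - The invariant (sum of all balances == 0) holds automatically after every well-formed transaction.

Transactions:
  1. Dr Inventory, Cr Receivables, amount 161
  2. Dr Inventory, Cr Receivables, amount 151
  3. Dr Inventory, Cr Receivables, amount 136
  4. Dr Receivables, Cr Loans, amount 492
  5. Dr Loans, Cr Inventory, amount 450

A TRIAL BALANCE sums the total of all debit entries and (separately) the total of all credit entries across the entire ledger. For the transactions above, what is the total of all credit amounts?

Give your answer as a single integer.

Answer: 1390

Derivation:
Txn 1: credit+=161
Txn 2: credit+=151
Txn 3: credit+=136
Txn 4: credit+=492
Txn 5: credit+=450
Total credits = 1390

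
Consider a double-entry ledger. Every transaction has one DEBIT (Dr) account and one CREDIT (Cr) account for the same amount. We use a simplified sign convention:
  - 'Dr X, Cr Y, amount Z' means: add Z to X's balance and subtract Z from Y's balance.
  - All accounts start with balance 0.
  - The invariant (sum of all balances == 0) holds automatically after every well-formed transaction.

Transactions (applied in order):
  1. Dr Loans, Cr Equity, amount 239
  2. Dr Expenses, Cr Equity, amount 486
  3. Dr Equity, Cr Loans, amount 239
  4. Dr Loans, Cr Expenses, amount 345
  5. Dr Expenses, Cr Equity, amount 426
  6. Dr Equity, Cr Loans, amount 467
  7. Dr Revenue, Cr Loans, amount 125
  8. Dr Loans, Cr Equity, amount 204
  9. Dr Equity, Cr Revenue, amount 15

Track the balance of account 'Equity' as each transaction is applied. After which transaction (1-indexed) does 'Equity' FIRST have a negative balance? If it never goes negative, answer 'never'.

Answer: 1

Derivation:
After txn 1: Equity=-239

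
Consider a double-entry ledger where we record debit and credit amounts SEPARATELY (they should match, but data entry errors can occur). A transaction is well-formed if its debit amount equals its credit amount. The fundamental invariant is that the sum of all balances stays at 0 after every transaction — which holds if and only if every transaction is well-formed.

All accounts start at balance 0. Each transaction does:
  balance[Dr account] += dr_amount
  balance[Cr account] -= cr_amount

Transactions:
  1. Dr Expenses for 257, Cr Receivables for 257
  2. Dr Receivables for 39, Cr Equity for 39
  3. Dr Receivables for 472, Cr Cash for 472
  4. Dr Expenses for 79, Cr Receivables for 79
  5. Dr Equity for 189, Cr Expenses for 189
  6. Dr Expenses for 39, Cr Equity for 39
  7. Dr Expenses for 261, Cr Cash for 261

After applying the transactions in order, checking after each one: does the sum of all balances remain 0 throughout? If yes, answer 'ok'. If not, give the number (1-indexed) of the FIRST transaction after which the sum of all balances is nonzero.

After txn 1: dr=257 cr=257 sum_balances=0
After txn 2: dr=39 cr=39 sum_balances=0
After txn 3: dr=472 cr=472 sum_balances=0
After txn 4: dr=79 cr=79 sum_balances=0
After txn 5: dr=189 cr=189 sum_balances=0
After txn 6: dr=39 cr=39 sum_balances=0
After txn 7: dr=261 cr=261 sum_balances=0

Answer: ok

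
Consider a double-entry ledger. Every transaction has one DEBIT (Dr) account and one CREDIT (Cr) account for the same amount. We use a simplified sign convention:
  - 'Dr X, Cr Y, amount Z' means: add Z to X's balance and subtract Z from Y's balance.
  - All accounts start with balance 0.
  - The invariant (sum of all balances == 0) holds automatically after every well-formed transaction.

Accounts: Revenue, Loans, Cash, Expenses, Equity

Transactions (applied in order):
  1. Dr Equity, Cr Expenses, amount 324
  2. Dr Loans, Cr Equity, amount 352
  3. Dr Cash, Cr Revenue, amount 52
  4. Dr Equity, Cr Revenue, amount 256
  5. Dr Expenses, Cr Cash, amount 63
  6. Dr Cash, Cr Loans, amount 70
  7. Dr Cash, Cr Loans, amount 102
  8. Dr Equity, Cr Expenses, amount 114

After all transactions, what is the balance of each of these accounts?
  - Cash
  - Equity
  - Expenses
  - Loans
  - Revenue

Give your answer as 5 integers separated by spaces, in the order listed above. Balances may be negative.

Answer: 161 342 -375 180 -308

Derivation:
After txn 1 (Dr Equity, Cr Expenses, amount 324): Equity=324 Expenses=-324
After txn 2 (Dr Loans, Cr Equity, amount 352): Equity=-28 Expenses=-324 Loans=352
After txn 3 (Dr Cash, Cr Revenue, amount 52): Cash=52 Equity=-28 Expenses=-324 Loans=352 Revenue=-52
After txn 4 (Dr Equity, Cr Revenue, amount 256): Cash=52 Equity=228 Expenses=-324 Loans=352 Revenue=-308
After txn 5 (Dr Expenses, Cr Cash, amount 63): Cash=-11 Equity=228 Expenses=-261 Loans=352 Revenue=-308
After txn 6 (Dr Cash, Cr Loans, amount 70): Cash=59 Equity=228 Expenses=-261 Loans=282 Revenue=-308
After txn 7 (Dr Cash, Cr Loans, amount 102): Cash=161 Equity=228 Expenses=-261 Loans=180 Revenue=-308
After txn 8 (Dr Equity, Cr Expenses, amount 114): Cash=161 Equity=342 Expenses=-375 Loans=180 Revenue=-308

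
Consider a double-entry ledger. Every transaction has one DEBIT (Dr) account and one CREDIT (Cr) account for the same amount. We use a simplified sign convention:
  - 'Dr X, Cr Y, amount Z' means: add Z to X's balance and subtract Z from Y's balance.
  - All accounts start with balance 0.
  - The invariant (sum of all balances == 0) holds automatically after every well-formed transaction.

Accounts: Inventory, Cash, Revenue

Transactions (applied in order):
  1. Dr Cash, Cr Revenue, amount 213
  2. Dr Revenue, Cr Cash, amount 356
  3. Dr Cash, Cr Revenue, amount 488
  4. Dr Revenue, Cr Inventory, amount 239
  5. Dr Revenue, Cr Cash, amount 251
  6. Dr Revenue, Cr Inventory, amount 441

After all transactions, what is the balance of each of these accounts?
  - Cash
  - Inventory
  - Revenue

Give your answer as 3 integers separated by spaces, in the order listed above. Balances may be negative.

Answer: 94 -680 586

Derivation:
After txn 1 (Dr Cash, Cr Revenue, amount 213): Cash=213 Revenue=-213
After txn 2 (Dr Revenue, Cr Cash, amount 356): Cash=-143 Revenue=143
After txn 3 (Dr Cash, Cr Revenue, amount 488): Cash=345 Revenue=-345
After txn 4 (Dr Revenue, Cr Inventory, amount 239): Cash=345 Inventory=-239 Revenue=-106
After txn 5 (Dr Revenue, Cr Cash, amount 251): Cash=94 Inventory=-239 Revenue=145
After txn 6 (Dr Revenue, Cr Inventory, amount 441): Cash=94 Inventory=-680 Revenue=586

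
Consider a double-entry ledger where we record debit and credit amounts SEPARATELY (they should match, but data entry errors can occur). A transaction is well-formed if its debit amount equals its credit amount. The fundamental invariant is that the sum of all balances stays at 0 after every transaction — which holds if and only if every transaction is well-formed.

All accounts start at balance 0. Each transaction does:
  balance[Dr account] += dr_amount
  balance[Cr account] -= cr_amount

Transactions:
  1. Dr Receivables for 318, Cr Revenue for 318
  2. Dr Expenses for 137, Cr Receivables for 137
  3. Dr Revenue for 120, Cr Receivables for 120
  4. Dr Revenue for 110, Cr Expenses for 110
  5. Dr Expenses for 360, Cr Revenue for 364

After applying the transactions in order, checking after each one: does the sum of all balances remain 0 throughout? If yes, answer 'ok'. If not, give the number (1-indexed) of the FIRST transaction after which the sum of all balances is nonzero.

After txn 1: dr=318 cr=318 sum_balances=0
After txn 2: dr=137 cr=137 sum_balances=0
After txn 3: dr=120 cr=120 sum_balances=0
After txn 4: dr=110 cr=110 sum_balances=0
After txn 5: dr=360 cr=364 sum_balances=-4

Answer: 5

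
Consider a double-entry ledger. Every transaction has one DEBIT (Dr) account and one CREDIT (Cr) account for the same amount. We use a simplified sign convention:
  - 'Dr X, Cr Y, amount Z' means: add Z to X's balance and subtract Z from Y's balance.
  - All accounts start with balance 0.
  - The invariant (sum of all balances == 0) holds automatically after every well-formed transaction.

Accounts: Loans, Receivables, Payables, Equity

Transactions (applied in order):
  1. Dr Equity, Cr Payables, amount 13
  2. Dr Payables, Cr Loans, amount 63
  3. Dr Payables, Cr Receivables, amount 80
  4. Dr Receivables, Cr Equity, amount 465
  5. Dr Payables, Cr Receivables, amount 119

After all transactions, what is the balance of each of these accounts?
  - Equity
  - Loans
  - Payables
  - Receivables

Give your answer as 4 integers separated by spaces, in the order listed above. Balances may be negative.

After txn 1 (Dr Equity, Cr Payables, amount 13): Equity=13 Payables=-13
After txn 2 (Dr Payables, Cr Loans, amount 63): Equity=13 Loans=-63 Payables=50
After txn 3 (Dr Payables, Cr Receivables, amount 80): Equity=13 Loans=-63 Payables=130 Receivables=-80
After txn 4 (Dr Receivables, Cr Equity, amount 465): Equity=-452 Loans=-63 Payables=130 Receivables=385
After txn 5 (Dr Payables, Cr Receivables, amount 119): Equity=-452 Loans=-63 Payables=249 Receivables=266

Answer: -452 -63 249 266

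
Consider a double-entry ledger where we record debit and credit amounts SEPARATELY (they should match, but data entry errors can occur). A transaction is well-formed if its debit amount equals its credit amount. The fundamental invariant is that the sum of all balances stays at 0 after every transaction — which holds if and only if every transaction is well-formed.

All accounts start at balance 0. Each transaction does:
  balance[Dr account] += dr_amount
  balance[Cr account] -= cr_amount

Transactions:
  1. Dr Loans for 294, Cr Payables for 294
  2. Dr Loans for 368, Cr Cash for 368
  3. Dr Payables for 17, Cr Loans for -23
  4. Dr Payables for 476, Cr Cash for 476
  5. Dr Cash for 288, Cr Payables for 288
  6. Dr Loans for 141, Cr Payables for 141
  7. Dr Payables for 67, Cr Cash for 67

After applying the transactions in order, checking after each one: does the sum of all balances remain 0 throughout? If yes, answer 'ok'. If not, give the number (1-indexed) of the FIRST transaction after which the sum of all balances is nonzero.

Answer: 3

Derivation:
After txn 1: dr=294 cr=294 sum_balances=0
After txn 2: dr=368 cr=368 sum_balances=0
After txn 3: dr=17 cr=-23 sum_balances=40
After txn 4: dr=476 cr=476 sum_balances=40
After txn 5: dr=288 cr=288 sum_balances=40
After txn 6: dr=141 cr=141 sum_balances=40
After txn 7: dr=67 cr=67 sum_balances=40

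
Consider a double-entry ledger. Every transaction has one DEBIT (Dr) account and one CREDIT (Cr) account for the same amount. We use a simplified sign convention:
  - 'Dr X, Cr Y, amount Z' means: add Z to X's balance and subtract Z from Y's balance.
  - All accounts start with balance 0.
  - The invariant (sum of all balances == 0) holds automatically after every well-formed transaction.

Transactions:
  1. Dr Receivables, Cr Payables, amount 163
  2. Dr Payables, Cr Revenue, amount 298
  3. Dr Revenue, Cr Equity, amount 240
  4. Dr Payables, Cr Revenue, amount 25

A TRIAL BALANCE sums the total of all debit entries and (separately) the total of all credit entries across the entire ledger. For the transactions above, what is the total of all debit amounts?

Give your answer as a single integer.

Answer: 726

Derivation:
Txn 1: debit+=163
Txn 2: debit+=298
Txn 3: debit+=240
Txn 4: debit+=25
Total debits = 726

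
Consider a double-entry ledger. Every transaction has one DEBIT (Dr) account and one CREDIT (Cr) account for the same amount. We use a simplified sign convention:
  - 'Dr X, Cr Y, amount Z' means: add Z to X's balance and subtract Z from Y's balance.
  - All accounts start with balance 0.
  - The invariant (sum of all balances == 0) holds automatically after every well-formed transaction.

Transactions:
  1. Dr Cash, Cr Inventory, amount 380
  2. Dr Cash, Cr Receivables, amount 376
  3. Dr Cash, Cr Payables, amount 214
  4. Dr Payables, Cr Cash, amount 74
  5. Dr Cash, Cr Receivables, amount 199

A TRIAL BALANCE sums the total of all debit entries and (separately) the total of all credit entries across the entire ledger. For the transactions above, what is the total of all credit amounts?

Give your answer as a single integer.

Answer: 1243

Derivation:
Txn 1: credit+=380
Txn 2: credit+=376
Txn 3: credit+=214
Txn 4: credit+=74
Txn 5: credit+=199
Total credits = 1243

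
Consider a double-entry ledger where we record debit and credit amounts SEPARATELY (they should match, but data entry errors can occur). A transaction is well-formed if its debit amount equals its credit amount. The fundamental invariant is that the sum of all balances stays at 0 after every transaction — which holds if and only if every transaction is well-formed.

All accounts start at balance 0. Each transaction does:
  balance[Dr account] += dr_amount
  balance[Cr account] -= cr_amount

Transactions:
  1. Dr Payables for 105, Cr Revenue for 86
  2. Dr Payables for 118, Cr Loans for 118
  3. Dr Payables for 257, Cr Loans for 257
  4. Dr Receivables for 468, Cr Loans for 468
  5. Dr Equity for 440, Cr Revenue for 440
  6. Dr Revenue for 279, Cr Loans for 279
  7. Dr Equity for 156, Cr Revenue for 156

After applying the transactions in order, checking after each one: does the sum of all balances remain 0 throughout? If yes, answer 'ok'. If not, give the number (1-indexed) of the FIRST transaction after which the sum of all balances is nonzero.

After txn 1: dr=105 cr=86 sum_balances=19
After txn 2: dr=118 cr=118 sum_balances=19
After txn 3: dr=257 cr=257 sum_balances=19
After txn 4: dr=468 cr=468 sum_balances=19
After txn 5: dr=440 cr=440 sum_balances=19
After txn 6: dr=279 cr=279 sum_balances=19
After txn 7: dr=156 cr=156 sum_balances=19

Answer: 1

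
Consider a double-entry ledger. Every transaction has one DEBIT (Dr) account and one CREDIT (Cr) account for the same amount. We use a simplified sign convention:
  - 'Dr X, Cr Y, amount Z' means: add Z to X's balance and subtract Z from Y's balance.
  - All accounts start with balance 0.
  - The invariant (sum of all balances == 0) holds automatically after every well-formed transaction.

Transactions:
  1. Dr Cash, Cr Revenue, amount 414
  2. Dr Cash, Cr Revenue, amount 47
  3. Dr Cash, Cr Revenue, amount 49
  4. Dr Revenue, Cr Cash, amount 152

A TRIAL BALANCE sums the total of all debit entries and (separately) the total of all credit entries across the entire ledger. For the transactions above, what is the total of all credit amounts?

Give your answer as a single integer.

Txn 1: credit+=414
Txn 2: credit+=47
Txn 3: credit+=49
Txn 4: credit+=152
Total credits = 662

Answer: 662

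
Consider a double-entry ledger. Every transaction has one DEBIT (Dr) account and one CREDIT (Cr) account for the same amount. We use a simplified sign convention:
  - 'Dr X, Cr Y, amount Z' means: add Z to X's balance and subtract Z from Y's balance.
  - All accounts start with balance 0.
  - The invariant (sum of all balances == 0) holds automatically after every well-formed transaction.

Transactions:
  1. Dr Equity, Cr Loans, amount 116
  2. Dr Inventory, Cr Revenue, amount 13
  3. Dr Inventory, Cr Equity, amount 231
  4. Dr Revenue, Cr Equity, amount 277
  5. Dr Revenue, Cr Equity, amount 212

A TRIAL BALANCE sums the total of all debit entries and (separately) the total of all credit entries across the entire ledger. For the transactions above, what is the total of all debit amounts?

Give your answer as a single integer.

Txn 1: debit+=116
Txn 2: debit+=13
Txn 3: debit+=231
Txn 4: debit+=277
Txn 5: debit+=212
Total debits = 849

Answer: 849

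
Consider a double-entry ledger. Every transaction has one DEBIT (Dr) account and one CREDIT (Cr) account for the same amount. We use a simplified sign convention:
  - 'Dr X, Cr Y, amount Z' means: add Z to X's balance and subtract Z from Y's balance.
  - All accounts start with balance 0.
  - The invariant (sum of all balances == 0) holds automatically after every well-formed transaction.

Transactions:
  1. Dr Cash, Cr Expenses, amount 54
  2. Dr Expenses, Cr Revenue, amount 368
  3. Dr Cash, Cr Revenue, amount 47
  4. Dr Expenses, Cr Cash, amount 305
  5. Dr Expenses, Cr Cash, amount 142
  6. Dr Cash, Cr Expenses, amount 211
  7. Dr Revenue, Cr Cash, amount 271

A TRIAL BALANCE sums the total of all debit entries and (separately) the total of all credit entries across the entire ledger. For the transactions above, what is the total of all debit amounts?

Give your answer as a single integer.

Answer: 1398

Derivation:
Txn 1: debit+=54
Txn 2: debit+=368
Txn 3: debit+=47
Txn 4: debit+=305
Txn 5: debit+=142
Txn 6: debit+=211
Txn 7: debit+=271
Total debits = 1398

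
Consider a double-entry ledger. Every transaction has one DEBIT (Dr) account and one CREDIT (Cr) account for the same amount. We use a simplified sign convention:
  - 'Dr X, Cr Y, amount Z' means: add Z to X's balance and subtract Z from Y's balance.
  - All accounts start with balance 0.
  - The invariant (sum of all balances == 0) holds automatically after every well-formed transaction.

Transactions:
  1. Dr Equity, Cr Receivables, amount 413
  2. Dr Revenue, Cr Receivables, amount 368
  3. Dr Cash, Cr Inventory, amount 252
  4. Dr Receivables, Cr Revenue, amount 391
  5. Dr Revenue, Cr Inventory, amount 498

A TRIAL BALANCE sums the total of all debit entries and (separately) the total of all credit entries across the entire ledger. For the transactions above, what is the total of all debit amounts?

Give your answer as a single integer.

Txn 1: debit+=413
Txn 2: debit+=368
Txn 3: debit+=252
Txn 4: debit+=391
Txn 5: debit+=498
Total debits = 1922

Answer: 1922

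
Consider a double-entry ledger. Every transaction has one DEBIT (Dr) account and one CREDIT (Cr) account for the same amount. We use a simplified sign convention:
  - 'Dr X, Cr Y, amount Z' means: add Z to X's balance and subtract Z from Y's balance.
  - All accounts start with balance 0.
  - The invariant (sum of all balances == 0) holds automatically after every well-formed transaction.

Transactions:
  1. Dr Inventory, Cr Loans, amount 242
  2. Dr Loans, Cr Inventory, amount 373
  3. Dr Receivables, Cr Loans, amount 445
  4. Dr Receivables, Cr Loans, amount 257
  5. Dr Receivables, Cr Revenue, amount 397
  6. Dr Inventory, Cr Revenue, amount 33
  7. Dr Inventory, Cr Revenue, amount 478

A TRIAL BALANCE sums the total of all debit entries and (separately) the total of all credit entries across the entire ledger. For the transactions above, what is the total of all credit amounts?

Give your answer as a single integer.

Txn 1: credit+=242
Txn 2: credit+=373
Txn 3: credit+=445
Txn 4: credit+=257
Txn 5: credit+=397
Txn 6: credit+=33
Txn 7: credit+=478
Total credits = 2225

Answer: 2225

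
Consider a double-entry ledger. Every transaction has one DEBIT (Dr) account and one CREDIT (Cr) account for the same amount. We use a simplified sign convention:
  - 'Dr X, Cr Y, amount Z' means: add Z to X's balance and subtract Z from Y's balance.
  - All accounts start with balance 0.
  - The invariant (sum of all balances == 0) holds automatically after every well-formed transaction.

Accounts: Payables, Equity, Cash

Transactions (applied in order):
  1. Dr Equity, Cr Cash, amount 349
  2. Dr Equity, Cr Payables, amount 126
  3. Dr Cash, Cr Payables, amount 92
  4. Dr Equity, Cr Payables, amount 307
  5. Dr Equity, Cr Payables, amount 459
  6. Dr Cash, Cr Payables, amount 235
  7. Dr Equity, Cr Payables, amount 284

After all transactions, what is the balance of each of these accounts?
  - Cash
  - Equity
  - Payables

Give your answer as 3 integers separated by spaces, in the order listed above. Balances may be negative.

After txn 1 (Dr Equity, Cr Cash, amount 349): Cash=-349 Equity=349
After txn 2 (Dr Equity, Cr Payables, amount 126): Cash=-349 Equity=475 Payables=-126
After txn 3 (Dr Cash, Cr Payables, amount 92): Cash=-257 Equity=475 Payables=-218
After txn 4 (Dr Equity, Cr Payables, amount 307): Cash=-257 Equity=782 Payables=-525
After txn 5 (Dr Equity, Cr Payables, amount 459): Cash=-257 Equity=1241 Payables=-984
After txn 6 (Dr Cash, Cr Payables, amount 235): Cash=-22 Equity=1241 Payables=-1219
After txn 7 (Dr Equity, Cr Payables, amount 284): Cash=-22 Equity=1525 Payables=-1503

Answer: -22 1525 -1503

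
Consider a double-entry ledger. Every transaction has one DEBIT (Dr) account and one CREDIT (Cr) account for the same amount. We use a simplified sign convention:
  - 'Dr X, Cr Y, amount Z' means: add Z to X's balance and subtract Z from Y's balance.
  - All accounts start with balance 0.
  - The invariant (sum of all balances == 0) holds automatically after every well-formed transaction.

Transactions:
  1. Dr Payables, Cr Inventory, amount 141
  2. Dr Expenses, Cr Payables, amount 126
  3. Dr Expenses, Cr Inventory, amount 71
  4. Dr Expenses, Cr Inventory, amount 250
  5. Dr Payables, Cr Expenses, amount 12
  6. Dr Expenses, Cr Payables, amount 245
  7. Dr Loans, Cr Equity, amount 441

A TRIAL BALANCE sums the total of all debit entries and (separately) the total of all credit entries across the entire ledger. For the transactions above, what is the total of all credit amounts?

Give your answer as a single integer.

Txn 1: credit+=141
Txn 2: credit+=126
Txn 3: credit+=71
Txn 4: credit+=250
Txn 5: credit+=12
Txn 6: credit+=245
Txn 7: credit+=441
Total credits = 1286

Answer: 1286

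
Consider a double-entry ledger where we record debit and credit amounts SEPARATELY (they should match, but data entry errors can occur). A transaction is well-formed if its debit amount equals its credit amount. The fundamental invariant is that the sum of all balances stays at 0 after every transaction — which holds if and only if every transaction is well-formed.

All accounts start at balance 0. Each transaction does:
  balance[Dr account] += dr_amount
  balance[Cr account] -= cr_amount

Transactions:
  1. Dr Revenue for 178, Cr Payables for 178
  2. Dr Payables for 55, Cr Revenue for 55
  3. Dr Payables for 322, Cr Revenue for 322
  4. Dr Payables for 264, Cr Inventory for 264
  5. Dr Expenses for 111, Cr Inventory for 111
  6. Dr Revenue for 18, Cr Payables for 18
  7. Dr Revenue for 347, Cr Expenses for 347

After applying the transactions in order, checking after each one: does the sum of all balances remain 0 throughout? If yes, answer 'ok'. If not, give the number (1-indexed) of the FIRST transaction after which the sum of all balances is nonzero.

After txn 1: dr=178 cr=178 sum_balances=0
After txn 2: dr=55 cr=55 sum_balances=0
After txn 3: dr=322 cr=322 sum_balances=0
After txn 4: dr=264 cr=264 sum_balances=0
After txn 5: dr=111 cr=111 sum_balances=0
After txn 6: dr=18 cr=18 sum_balances=0
After txn 7: dr=347 cr=347 sum_balances=0

Answer: ok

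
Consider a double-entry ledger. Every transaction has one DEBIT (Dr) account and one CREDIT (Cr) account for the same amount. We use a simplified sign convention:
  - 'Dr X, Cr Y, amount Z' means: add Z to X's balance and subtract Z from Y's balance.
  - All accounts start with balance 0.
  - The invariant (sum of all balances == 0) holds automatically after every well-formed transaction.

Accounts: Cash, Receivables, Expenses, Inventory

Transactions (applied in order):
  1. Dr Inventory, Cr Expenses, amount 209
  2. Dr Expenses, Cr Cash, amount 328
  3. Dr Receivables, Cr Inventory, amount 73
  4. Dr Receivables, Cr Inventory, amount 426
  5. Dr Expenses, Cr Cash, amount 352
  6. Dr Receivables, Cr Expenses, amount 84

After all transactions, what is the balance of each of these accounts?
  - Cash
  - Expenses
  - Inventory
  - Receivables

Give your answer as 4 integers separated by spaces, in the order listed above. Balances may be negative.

After txn 1 (Dr Inventory, Cr Expenses, amount 209): Expenses=-209 Inventory=209
After txn 2 (Dr Expenses, Cr Cash, amount 328): Cash=-328 Expenses=119 Inventory=209
After txn 3 (Dr Receivables, Cr Inventory, amount 73): Cash=-328 Expenses=119 Inventory=136 Receivables=73
After txn 4 (Dr Receivables, Cr Inventory, amount 426): Cash=-328 Expenses=119 Inventory=-290 Receivables=499
After txn 5 (Dr Expenses, Cr Cash, amount 352): Cash=-680 Expenses=471 Inventory=-290 Receivables=499
After txn 6 (Dr Receivables, Cr Expenses, amount 84): Cash=-680 Expenses=387 Inventory=-290 Receivables=583

Answer: -680 387 -290 583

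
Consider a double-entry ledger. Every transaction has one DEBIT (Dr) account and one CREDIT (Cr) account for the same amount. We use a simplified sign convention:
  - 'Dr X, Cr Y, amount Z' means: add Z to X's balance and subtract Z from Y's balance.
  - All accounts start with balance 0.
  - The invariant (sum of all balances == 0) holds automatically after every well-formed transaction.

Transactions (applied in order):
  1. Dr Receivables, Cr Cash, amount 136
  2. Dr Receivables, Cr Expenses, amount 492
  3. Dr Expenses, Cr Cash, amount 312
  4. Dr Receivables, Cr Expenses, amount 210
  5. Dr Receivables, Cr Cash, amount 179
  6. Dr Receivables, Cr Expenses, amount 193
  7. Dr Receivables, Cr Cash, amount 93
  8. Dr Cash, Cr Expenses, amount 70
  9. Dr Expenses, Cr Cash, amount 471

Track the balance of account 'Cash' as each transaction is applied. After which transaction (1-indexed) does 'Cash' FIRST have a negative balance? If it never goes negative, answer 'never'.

Answer: 1

Derivation:
After txn 1: Cash=-136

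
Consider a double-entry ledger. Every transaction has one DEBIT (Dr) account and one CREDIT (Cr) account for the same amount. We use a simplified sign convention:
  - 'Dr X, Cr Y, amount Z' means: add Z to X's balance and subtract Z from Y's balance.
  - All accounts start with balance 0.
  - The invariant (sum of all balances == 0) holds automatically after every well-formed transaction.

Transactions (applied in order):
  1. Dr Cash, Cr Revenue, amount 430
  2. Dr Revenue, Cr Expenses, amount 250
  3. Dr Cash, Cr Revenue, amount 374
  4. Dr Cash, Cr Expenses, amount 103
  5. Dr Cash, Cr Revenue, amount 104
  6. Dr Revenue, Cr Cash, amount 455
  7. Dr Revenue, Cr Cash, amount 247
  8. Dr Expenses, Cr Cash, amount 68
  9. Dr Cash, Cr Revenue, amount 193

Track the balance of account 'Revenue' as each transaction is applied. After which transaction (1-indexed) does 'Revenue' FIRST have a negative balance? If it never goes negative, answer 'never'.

Answer: 1

Derivation:
After txn 1: Revenue=-430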